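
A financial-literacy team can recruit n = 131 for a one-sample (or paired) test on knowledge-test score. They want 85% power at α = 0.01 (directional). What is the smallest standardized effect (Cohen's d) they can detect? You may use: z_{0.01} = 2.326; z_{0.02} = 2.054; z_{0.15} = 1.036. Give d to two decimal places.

d_min ≈ 0.29

For a single sample (or paired design) of n = 131: d_min = (z_{α} + z_β)/√n.
z-sum = 2.326 + 1.036 = 3.362.
d_min = 3.362 / √131 = 3.362 / 11.446 = 0.294.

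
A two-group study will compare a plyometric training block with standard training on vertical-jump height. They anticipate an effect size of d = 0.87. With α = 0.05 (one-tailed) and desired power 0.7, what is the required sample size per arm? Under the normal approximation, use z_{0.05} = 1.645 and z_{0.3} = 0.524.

For two independent groups with equal n: n = 2·((z_{α} + z_β) / d)².
z_{α} + z_β = 1.645 + 0.524 = 2.169.
n = 2 × (2.169 / 0.87)² = 2 × 2.493² = 2 × 6.22 = 12.4.
Round up to the next whole participant.

n = 13 per group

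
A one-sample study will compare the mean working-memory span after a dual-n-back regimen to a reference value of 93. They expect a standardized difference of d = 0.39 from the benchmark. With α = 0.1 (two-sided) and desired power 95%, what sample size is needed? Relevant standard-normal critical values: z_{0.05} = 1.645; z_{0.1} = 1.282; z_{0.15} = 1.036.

n = 72

For a one-sample test: n = ((z_{α/2} + z_β) / d)².
z_{α/2} + z_β = 1.645 + 1.645 = 3.290.
n = (3.290 / 0.39)² = 8.436² = 71.16.
Round up.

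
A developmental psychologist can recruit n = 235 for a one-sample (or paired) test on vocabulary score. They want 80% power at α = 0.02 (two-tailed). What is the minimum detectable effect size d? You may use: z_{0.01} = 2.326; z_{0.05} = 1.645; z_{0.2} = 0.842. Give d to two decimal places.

d_min ≈ 0.21

For a single sample (or paired design) of n = 235: d_min = (z_{α/2} + z_β)/√n.
z-sum = 2.326 + 0.842 = 3.168.
d_min = 3.168 / √235 = 3.168 / 15.330 = 0.207.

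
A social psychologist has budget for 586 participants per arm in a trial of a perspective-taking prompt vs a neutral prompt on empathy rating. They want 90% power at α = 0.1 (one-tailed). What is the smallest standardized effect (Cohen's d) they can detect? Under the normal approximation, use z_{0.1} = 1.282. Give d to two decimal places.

d_min ≈ 0.15

For two independent groups of n = 586 each: d_min = (z_{α} + z_β)·√(2/n).
z-sum = 1.282 + 1.282 = 2.564.
d_min = 2.564 × √(2/586) = 2.564 × 0.0584 = 0.150.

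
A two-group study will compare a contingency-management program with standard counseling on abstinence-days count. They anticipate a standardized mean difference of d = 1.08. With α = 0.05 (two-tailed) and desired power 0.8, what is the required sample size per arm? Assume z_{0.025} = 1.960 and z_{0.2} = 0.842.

n = 14 per group

For two independent groups with equal n: n = 2·((z_{α/2} + z_β) / d)².
z_{α/2} + z_β = 1.960 + 0.842 = 2.802.
n = 2 × (2.802 / 1.08)² = 2 × 2.594² = 2 × 6.73 = 13.5.
Round up to the next whole participant.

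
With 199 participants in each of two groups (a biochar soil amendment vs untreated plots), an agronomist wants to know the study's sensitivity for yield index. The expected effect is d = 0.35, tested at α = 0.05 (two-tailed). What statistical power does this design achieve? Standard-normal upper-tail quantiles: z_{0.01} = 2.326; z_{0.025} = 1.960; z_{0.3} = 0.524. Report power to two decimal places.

power ≈ 0.94

For two equal groups, power = Φ(d·√(n/2) − z_{α/2}).
d·√(n/2) = 0.35 × √(199/2) = 0.35 × 9.975 = 3.491.
z_β = 3.491 − 1.960 = 1.531.
Power = Φ(1.531) = 0.937.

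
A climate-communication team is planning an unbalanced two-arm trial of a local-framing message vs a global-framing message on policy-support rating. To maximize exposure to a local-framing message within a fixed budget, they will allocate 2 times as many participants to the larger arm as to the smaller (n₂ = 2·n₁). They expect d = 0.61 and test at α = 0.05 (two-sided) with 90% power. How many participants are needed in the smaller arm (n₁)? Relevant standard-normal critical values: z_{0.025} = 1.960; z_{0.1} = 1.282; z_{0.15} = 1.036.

n₁ = 43

With allocation ratio k = n₂/n₁ = 2, Var(x̄₁−x̄₂) = σ²(1/n₁ + 1/(k·n₁)) = σ²·(k+1)/(k·n₁).
So n₁ = (1 + 1/k)·((z_{α/2} + z_β)/d)² = 1.500 × (3.242/0.61)².
n₁ = 1.500 × 28.25 = 42.4.
Round up: n₁ = 43, giving n₂ = 2 × 43 = 86.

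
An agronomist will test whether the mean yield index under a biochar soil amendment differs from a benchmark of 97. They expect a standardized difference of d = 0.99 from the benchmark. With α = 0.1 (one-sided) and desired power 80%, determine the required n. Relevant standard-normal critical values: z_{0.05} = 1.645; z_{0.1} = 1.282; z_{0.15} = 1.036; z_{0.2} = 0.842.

n = 5

For a one-sample test: n = ((z_{α} + z_β) / d)².
z_{α} + z_β = 1.282 + 0.842 = 2.124.
n = (2.124 / 0.99)² = 2.145² = 4.60.
Round up.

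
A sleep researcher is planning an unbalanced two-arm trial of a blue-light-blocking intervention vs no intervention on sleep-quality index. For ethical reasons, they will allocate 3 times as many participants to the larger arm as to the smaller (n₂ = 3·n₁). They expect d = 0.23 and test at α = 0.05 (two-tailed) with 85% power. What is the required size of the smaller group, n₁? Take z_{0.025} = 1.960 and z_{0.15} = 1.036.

With allocation ratio k = n₂/n₁ = 3, Var(x̄₁−x̄₂) = σ²(1/n₁ + 1/(k·n₁)) = σ²·(k+1)/(k·n₁).
So n₁ = (1 + 1/k)·((z_{α/2} + z_β)/d)² = 1.333 × (2.996/0.23)².
n₁ = 1.333 × 169.68 = 226.2.
Round up: n₁ = 227, giving n₂ = 3 × 227 = 681.

n₁ = 227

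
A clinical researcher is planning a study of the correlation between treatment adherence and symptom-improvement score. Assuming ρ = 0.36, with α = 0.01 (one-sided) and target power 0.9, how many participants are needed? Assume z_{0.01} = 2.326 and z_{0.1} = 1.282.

n = 95

Fisher's z: C = ½·ln((1+r)/(1−r)) = ½·ln(2.1250) = 0.3769.
n = ((z_{α} + z_β)/C)² + 3.
(2.326 + 1.282) / 0.3769 = 3.608 / 0.3769 = 9.573.
n = 9.573² + 3 = 91.64 + 3 = 94.6.
Round up.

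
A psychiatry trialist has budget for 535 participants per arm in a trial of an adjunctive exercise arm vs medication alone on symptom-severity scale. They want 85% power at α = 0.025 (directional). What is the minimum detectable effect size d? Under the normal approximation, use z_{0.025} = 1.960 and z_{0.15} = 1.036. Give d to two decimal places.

For two independent groups of n = 535 each: d_min = (z_{α} + z_β)·√(2/n).
z-sum = 1.960 + 1.036 = 2.996.
d_min = 2.996 × √(2/535) = 2.996 × 0.0611 = 0.183.

d_min ≈ 0.18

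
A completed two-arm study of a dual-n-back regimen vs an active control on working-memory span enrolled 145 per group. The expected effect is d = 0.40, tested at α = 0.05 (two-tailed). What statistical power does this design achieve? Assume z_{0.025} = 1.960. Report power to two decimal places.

power ≈ 0.93

For two equal groups, power = Φ(d·√(n/2) − z_{α/2}).
d·√(n/2) = 0.40 × √(145/2) = 0.40 × 8.515 = 3.406.
z_β = 3.406 − 1.960 = 1.446.
Power = Φ(1.446) = 0.926.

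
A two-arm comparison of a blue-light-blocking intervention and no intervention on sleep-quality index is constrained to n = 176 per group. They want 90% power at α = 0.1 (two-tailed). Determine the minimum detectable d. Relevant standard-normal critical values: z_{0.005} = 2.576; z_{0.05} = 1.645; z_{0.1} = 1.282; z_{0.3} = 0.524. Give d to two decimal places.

d_min ≈ 0.31

For two independent groups of n = 176 each: d_min = (z_{α/2} + z_β)·√(2/n).
z-sum = 1.645 + 1.282 = 2.927.
d_min = 2.927 × √(2/176) = 2.927 × 0.1066 = 0.312.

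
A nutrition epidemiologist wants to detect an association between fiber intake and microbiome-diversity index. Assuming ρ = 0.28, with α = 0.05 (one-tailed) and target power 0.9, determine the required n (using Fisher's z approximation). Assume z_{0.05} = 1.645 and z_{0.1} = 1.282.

n = 107

Fisher's z: C = ½·ln((1+r)/(1−r)) = ½·ln(1.7778) = 0.2877.
n = ((z_{α} + z_β)/C)² + 3.
(1.645 + 1.282) / 0.2877 = 2.927 / 0.2877 = 10.174.
n = 10.174² + 3 = 103.51 + 3 = 106.5.
Round up.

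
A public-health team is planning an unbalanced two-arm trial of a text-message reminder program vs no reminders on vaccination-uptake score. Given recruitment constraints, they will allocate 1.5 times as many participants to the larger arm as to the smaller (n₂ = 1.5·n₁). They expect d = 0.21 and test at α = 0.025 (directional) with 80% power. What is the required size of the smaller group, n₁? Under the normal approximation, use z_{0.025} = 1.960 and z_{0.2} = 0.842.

With allocation ratio k = n₂/n₁ = 1.5, Var(x̄₁−x̄₂) = σ²(1/n₁ + 1/(k·n₁)) = σ²·(k+1)/(k·n₁).
So n₁ = (1 + 1/k)·((z_{α} + z_β)/d)² = 1.667 × (2.802/0.21)².
n₁ = 1.667 × 178.03 = 296.7.
Round up: n₁ = 297, giving n₂ = ⌈1.5 × 297⌉ = ⌈445.5⌉ = 446.

n₁ = 297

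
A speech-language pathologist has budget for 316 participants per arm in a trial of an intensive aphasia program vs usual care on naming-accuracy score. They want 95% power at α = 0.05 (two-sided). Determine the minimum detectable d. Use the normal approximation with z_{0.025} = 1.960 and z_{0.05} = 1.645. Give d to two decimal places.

d_min ≈ 0.29

For two independent groups of n = 316 each: d_min = (z_{α/2} + z_β)·√(2/n).
z-sum = 1.960 + 1.645 = 3.605.
d_min = 3.605 × √(2/316) = 3.605 × 0.0796 = 0.287.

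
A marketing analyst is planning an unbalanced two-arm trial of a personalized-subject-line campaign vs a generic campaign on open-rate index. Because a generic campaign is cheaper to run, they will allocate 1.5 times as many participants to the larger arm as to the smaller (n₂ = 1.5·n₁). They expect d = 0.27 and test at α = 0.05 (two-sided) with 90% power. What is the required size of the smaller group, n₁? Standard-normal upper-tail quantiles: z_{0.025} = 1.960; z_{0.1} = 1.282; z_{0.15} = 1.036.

With allocation ratio k = n₂/n₁ = 1.5, Var(x̄₁−x̄₂) = σ²(1/n₁ + 1/(k·n₁)) = σ²·(k+1)/(k·n₁).
So n₁ = (1 + 1/k)·((z_{α/2} + z_β)/d)² = 1.667 × (3.242/0.27)².
n₁ = 1.667 × 144.18 = 240.3.
Round up: n₁ = 241, giving n₂ = ⌈1.5 × 241⌉ = ⌈361.5⌉ = 362.

n₁ = 241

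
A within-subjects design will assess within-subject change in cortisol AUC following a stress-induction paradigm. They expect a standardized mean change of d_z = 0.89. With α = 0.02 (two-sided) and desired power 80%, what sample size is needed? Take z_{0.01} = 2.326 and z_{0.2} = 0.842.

For a paired (one-sample on differences) test: n = ((z_{α/2} + z_β) / d)².
z_{α/2} + z_β = 2.326 + 0.842 = 3.168.
n = (3.168 / 0.89)² = 3.560² = 12.67.
Round up.

n = 13 pairs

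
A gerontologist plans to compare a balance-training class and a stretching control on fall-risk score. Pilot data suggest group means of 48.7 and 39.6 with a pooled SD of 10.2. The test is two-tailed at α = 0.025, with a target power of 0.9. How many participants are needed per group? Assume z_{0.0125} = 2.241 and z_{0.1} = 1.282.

n = 32 per group

Cohen's d = |M₁ − M₂| / SD_pooled = |48.7 − 39.6| / 10.2 = 9.1 / 10.2 = 0.892.
For two independent groups with equal n: n = 2·((z_{α/2} + z_β) / d)².
z_{α/2} + z_β = 2.241 + 1.282 = 3.523.
n = 2 × (3.523 / 0.892)² = 2 × 3.950² = 2 × 15.60 = 31.2.
Round up to the next whole participant.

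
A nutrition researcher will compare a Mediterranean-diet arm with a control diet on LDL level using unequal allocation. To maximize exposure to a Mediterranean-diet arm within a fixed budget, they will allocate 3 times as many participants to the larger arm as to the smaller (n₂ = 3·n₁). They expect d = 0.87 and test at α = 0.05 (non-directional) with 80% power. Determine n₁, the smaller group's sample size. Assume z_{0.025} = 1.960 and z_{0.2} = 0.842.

n₁ = 14

With allocation ratio k = n₂/n₁ = 3, Var(x̄₁−x̄₂) = σ²(1/n₁ + 1/(k·n₁)) = σ²·(k+1)/(k·n₁).
So n₁ = (1 + 1/k)·((z_{α/2} + z_β)/d)² = 1.333 × (2.802/0.87)².
n₁ = 1.333 × 10.37 = 13.8.
Round up: n₁ = 14, giving n₂ = 3 × 14 = 42.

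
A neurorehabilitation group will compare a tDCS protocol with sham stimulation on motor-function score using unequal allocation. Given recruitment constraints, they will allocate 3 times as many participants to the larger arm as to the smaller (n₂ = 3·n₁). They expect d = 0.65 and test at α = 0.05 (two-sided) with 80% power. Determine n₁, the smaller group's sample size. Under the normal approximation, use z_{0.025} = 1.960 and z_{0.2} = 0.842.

With allocation ratio k = n₂/n₁ = 3, Var(x̄₁−x̄₂) = σ²(1/n₁ + 1/(k·n₁)) = σ²·(k+1)/(k·n₁).
So n₁ = (1 + 1/k)·((z_{α/2} + z_β)/d)² = 1.333 × (2.802/0.65)².
n₁ = 1.333 × 18.58 = 24.8.
Round up: n₁ = 25, giving n₂ = 3 × 25 = 75.

n₁ = 25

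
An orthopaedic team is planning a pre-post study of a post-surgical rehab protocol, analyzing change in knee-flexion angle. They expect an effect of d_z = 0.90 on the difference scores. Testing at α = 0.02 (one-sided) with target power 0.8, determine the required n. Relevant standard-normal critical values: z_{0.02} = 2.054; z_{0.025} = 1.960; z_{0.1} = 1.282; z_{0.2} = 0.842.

n = 11 pairs

For a paired (one-sample on differences) test: n = ((z_{α} + z_β) / d)².
z_{α} + z_β = 2.054 + 0.842 = 2.896.
n = (2.896 / 0.90)² = 3.218² = 10.35.
Round up.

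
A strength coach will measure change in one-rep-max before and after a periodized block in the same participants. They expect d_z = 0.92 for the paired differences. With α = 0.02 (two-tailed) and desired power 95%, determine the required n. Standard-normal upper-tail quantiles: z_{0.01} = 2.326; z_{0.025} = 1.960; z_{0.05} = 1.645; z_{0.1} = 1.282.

n = 19 pairs

For a paired (one-sample on differences) test: n = ((z_{α/2} + z_β) / d)².
z_{α/2} + z_β = 2.326 + 1.645 = 3.971.
n = (3.971 / 0.92)² = 4.316² = 18.63.
Round up.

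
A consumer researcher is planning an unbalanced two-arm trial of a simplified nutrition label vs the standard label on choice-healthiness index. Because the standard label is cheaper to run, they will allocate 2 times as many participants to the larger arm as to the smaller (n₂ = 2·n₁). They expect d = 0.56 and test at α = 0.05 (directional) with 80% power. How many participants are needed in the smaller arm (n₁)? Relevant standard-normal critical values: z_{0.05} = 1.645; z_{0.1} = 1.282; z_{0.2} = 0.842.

n₁ = 30

With allocation ratio k = n₂/n₁ = 2, Var(x̄₁−x̄₂) = σ²(1/n₁ + 1/(k·n₁)) = σ²·(k+1)/(k·n₁).
So n₁ = (1 + 1/k)·((z_{α} + z_β)/d)² = 1.500 × (2.487/0.56)².
n₁ = 1.500 × 19.72 = 29.6.
Round up: n₁ = 30, giving n₂ = 2 × 30 = 60.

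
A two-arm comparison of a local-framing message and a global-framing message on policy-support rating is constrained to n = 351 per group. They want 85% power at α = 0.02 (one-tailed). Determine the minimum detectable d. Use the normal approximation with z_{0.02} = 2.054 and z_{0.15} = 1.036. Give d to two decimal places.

d_min ≈ 0.23

For two independent groups of n = 351 each: d_min = (z_{α} + z_β)·√(2/n).
z-sum = 2.054 + 1.036 = 3.090.
d_min = 3.090 × √(2/351) = 3.090 × 0.0755 = 0.233.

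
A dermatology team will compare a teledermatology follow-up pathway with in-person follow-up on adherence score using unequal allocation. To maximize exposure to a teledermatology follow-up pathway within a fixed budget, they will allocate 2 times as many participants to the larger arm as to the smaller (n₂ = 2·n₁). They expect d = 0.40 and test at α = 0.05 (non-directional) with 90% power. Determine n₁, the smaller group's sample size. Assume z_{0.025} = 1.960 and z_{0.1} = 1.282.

n₁ = 99

With allocation ratio k = n₂/n₁ = 2, Var(x̄₁−x̄₂) = σ²(1/n₁ + 1/(k·n₁)) = σ²·(k+1)/(k·n₁).
So n₁ = (1 + 1/k)·((z_{α/2} + z_β)/d)² = 1.500 × (3.242/0.40)².
n₁ = 1.500 × 65.69 = 98.5.
Round up: n₁ = 99, giving n₂ = 2 × 99 = 198.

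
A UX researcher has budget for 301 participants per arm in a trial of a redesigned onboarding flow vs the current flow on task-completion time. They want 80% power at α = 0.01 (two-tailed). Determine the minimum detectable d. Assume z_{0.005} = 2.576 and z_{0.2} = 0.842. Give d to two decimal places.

d_min ≈ 0.28

For two independent groups of n = 301 each: d_min = (z_{α/2} + z_β)·√(2/n).
z-sum = 2.576 + 0.842 = 3.418.
d_min = 3.418 × √(2/301) = 3.418 × 0.0815 = 0.279.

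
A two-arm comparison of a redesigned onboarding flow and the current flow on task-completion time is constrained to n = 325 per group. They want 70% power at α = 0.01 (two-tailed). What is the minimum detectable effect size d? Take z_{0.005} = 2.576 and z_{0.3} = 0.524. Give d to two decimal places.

For two independent groups of n = 325 each: d_min = (z_{α/2} + z_β)·√(2/n).
z-sum = 2.576 + 0.524 = 3.100.
d_min = 3.100 × √(2/325) = 3.100 × 0.0784 = 0.243.

d_min ≈ 0.24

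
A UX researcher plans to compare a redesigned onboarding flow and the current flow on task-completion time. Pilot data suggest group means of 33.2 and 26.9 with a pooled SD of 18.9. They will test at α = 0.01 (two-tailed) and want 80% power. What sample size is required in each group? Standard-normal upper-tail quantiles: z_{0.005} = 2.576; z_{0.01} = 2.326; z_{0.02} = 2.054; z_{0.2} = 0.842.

n = 211 per group

Cohen's d = |M₁ − M₂| / SD_pooled = |33.2 − 26.9| / 18.9 = 6.3 / 18.9 = 0.333.
For two independent groups with equal n: n = 2·((z_{α/2} + z_β) / d)².
z_{α/2} + z_β = 2.576 + 0.842 = 3.418.
n = 2 × (3.418 / 0.333)² = 2 × 10.264² = 2 × 105.36 = 210.7.
Round up to the next whole participant.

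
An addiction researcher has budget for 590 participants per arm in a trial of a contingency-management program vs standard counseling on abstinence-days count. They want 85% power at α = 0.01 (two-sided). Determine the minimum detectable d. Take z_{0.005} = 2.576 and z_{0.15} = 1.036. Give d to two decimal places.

For two independent groups of n = 590 each: d_min = (z_{α/2} + z_β)·√(2/n).
z-sum = 2.576 + 1.036 = 3.612.
d_min = 3.612 × √(2/590) = 3.612 × 0.0582 = 0.210.

d_min ≈ 0.21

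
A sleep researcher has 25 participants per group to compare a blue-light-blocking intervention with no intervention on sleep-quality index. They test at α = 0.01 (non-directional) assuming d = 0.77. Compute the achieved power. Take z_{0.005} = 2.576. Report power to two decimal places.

power ≈ 0.56

For two equal groups, power = Φ(d·√(n/2) − z_{α/2}).
d·√(n/2) = 0.77 × √(25/2) = 0.77 × 3.536 = 2.722.
z_β = 2.722 − 2.576 = 0.146.
Power = Φ(0.146) = 0.558.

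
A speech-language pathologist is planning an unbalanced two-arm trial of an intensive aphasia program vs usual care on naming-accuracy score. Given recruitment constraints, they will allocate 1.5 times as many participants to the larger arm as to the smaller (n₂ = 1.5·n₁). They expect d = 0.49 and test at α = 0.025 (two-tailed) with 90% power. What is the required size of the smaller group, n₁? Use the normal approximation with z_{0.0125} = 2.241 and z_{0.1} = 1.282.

With allocation ratio k = n₂/n₁ = 1.5, Var(x̄₁−x̄₂) = σ²(1/n₁ + 1/(k·n₁)) = σ²·(k+1)/(k·n₁).
So n₁ = (1 + 1/k)·((z_{α/2} + z_β)/d)² = 1.667 × (3.523/0.49)².
n₁ = 1.667 × 51.69 = 86.2.
Round up: n₁ = 87, giving n₂ = ⌈1.5 × 87⌉ = ⌈130.5⌉ = 131.

n₁ = 87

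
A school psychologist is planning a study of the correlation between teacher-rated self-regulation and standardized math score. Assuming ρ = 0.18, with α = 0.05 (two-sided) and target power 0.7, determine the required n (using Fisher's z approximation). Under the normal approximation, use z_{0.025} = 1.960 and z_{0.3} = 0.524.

Fisher's z: C = ½·ln((1+r)/(1−r)) = ½·ln(1.4390) = 0.1820.
n = ((z_{α/2} + z_β)/C)² + 3.
(1.960 + 0.524) / 0.1820 = 2.484 / 0.1820 = 13.648.
n = 13.648² + 3 = 186.28 + 3 = 189.3.
Round up.

n = 190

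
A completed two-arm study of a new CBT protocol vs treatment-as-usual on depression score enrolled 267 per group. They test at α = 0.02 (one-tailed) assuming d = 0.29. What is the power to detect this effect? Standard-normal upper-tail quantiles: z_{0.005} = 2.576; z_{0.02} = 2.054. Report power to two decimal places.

power ≈ 0.90

For two equal groups, power = Φ(d·√(n/2) − z_{α}).
d·√(n/2) = 0.29 × √(267/2) = 0.29 × 11.554 = 3.351.
z_β = 3.351 − 2.054 = 1.297.
Power = Φ(1.297) = 0.903.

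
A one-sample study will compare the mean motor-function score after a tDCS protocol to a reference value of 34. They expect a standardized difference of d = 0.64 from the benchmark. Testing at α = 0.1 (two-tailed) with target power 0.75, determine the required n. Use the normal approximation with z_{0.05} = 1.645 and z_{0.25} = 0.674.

For a one-sample test: n = ((z_{α/2} + z_β) / d)².
z_{α/2} + z_β = 1.645 + 0.674 = 2.319.
n = (2.319 / 0.64)² = 3.623² = 13.13.
Round up.

n = 14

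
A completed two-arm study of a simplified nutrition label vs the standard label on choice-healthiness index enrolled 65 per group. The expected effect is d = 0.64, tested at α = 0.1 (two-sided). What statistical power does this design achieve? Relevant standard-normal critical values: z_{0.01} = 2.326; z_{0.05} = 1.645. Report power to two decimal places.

For two equal groups, power = Φ(d·√(n/2) − z_{α/2}).
d·√(n/2) = 0.64 × √(65/2) = 0.64 × 5.701 = 3.649.
z_β = 3.649 − 1.645 = 2.004.
Power = Φ(2.004) = 0.977.

power ≈ 0.98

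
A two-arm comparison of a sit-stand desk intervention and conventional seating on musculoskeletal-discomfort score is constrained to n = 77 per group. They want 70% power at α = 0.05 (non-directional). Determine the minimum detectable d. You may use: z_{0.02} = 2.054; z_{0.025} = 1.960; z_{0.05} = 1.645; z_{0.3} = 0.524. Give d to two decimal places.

d_min ≈ 0.40

For two independent groups of n = 77 each: d_min = (z_{α/2} + z_β)·√(2/n).
z-sum = 1.960 + 0.524 = 2.484.
d_min = 2.484 × √(2/77) = 2.484 × 0.1612 = 0.400.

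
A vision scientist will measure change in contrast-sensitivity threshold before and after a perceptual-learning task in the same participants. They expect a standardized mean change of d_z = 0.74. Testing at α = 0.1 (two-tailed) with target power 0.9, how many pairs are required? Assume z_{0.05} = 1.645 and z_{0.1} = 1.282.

n = 16 pairs

For a paired (one-sample on differences) test: n = ((z_{α/2} + z_β) / d)².
z_{α/2} + z_β = 1.645 + 1.282 = 2.927.
n = (2.927 / 0.74)² = 3.955² = 15.65.
Round up.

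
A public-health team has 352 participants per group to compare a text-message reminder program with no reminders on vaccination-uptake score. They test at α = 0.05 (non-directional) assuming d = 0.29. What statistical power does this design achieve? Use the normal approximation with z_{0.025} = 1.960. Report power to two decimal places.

For two equal groups, power = Φ(d·√(n/2) − z_{α/2}).
d·√(n/2) = 0.29 × √(352/2) = 0.29 × 13.266 = 3.847.
z_β = 3.847 − 1.960 = 1.887.
Power = Φ(1.887) = 0.970.

power ≈ 0.97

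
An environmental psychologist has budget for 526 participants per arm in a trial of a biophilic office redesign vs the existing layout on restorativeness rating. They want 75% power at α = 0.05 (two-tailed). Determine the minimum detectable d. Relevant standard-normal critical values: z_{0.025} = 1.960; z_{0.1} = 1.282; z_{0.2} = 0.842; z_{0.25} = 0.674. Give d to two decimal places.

For two independent groups of n = 526 each: d_min = (z_{α/2} + z_β)·√(2/n).
z-sum = 1.960 + 0.674 = 2.634.
d_min = 2.634 × √(2/526) = 2.634 × 0.0617 = 0.162.

d_min ≈ 0.16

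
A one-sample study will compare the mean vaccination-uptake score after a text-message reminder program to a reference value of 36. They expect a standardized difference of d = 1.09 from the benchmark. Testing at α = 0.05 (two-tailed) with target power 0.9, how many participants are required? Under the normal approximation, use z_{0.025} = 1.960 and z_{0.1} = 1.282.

n = 9

For a one-sample test: n = ((z_{α/2} + z_β) / d)².
z_{α/2} + z_β = 1.960 + 1.282 = 3.242.
n = (3.242 / 1.09)² = 2.974² = 8.85.
Round up.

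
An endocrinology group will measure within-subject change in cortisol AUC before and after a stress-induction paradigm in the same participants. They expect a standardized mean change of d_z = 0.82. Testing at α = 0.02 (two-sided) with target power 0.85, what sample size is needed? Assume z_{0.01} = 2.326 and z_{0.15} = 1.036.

n = 17 pairs

For a paired (one-sample on differences) test: n = ((z_{α/2} + z_β) / d)².
z_{α/2} + z_β = 2.326 + 1.036 = 3.362.
n = (3.362 / 0.82)² = 4.100² = 16.81.
Round up.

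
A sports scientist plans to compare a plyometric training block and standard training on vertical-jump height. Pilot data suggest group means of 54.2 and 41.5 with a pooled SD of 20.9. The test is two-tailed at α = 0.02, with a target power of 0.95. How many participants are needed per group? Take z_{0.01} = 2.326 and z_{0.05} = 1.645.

n = 86 per group

Cohen's d = |M₁ − M₂| / SD_pooled = |54.2 − 41.5| / 20.9 = 12.7 / 20.9 = 0.608.
For two independent groups with equal n: n = 2·((z_{α/2} + z_β) / d)².
z_{α/2} + z_β = 2.326 + 1.645 = 3.971.
n = 2 × (3.971 / 0.608)² = 2 × 6.531² = 2 × 42.66 = 85.3.
Round up to the next whole participant.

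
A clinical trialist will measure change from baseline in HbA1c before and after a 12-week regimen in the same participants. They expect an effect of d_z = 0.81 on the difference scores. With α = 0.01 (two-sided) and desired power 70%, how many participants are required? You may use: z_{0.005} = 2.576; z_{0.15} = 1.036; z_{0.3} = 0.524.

n = 15 pairs

For a paired (one-sample on differences) test: n = ((z_{α/2} + z_β) / d)².
z_{α/2} + z_β = 2.576 + 0.524 = 3.100.
n = (3.100 / 0.81)² = 3.827² = 14.65.
Round up.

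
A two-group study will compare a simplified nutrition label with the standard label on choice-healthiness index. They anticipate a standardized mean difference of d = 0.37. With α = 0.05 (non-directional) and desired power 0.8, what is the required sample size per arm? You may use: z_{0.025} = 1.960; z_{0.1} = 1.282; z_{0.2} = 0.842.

n = 115 per group

For two independent groups with equal n: n = 2·((z_{α/2} + z_β) / d)².
z_{α/2} + z_β = 1.960 + 0.842 = 2.802.
n = 2 × (2.802 / 0.37)² = 2 × 7.573² = 2 × 57.35 = 114.7.
Round up to the next whole participant.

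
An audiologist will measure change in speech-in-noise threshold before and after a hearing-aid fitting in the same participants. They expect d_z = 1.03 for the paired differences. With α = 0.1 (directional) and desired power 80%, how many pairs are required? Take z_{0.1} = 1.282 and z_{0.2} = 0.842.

For a paired (one-sample on differences) test: n = ((z_{α} + z_β) / d)².
z_{α} + z_β = 1.282 + 0.842 = 2.124.
n = (2.124 / 1.03)² = 2.062² = 4.25.
Round up.

n = 5 pairs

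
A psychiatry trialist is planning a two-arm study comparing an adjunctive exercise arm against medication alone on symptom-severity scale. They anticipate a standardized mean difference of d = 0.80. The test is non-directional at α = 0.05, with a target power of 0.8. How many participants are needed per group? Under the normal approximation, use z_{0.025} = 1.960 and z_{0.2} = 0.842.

For two independent groups with equal n: n = 2·((z_{α/2} + z_β) / d)².
z_{α/2} + z_β = 1.960 + 0.842 = 2.802.
n = 2 × (2.802 / 0.80)² = 2 × 3.502² = 2 × 12.27 = 24.5.
Round up to the next whole participant.

n = 25 per group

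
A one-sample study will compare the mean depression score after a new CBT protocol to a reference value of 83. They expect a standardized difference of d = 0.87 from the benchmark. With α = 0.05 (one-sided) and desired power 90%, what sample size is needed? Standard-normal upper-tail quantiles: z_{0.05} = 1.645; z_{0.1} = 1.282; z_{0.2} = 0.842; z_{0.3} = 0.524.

For a one-sample test: n = ((z_{α} + z_β) / d)².
z_{α} + z_β = 1.645 + 1.282 = 2.927.
n = (2.927 / 0.87)² = 3.364² = 11.32.
Round up.

n = 12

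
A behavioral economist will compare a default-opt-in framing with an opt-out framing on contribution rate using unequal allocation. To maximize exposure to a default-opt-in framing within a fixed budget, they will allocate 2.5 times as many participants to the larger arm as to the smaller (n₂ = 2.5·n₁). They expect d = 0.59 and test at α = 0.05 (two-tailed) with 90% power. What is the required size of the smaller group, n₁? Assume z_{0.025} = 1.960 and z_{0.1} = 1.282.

n₁ = 43

With allocation ratio k = n₂/n₁ = 2.5, Var(x̄₁−x̄₂) = σ²(1/n₁ + 1/(k·n₁)) = σ²·(k+1)/(k·n₁).
So n₁ = (1 + 1/k)·((z_{α/2} + z_β)/d)² = 1.400 × (3.242/0.59)².
n₁ = 1.400 × 30.19 = 42.3.
Round up: n₁ = 43, giving n₂ = ⌈2.5 × 43⌉ = ⌈107.5⌉ = 108.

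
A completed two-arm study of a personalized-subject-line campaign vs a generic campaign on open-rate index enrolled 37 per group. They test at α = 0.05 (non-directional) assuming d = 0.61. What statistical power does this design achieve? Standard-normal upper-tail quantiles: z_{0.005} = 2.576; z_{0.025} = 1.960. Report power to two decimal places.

power ≈ 0.75

For two equal groups, power = Φ(d·√(n/2) − z_{α/2}).
d·√(n/2) = 0.61 × √(37/2) = 0.61 × 4.301 = 2.624.
z_β = 2.624 − 1.960 = 0.664.
Power = Φ(0.664) = 0.747.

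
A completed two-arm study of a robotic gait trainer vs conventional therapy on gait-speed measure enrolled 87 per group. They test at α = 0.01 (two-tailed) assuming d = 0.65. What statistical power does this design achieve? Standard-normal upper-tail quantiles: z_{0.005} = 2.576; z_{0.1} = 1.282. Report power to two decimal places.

power ≈ 0.96

For two equal groups, power = Φ(d·√(n/2) − z_{α/2}).
d·√(n/2) = 0.65 × √(87/2) = 0.65 × 6.595 = 4.287.
z_β = 4.287 − 2.576 = 1.711.
Power = Φ(1.711) = 0.956.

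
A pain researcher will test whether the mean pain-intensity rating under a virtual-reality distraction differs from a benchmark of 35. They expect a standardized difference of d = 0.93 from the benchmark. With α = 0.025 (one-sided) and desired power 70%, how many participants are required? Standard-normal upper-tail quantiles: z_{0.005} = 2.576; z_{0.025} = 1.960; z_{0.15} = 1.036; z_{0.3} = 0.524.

n = 8

For a one-sample test: n = ((z_{α} + z_β) / d)².
z_{α} + z_β = 1.960 + 0.524 = 2.484.
n = (2.484 / 0.93)² = 2.671² = 7.13.
Round up.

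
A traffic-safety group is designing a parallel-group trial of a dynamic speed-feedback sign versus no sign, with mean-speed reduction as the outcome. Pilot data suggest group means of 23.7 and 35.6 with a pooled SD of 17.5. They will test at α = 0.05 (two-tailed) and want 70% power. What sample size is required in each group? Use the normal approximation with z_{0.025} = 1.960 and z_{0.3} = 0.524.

Cohen's d = |M₁ − M₂| / SD_pooled = |23.7 − 35.6| / 17.5 = 11.9 / 17.5 = 0.680.
For two independent groups with equal n: n = 2·((z_{α/2} + z_β) / d)².
z_{α/2} + z_β = 1.960 + 0.524 = 2.484.
n = 2 × (2.484 / 0.680)² = 2 × 3.653² = 2 × 13.34 = 26.7.
Round up to the next whole participant.

n = 27 per group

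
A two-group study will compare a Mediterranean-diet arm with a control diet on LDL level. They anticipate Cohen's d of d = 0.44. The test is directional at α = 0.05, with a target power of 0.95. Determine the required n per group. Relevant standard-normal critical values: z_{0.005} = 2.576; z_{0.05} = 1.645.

For two independent groups with equal n: n = 2·((z_{α} + z_β) / d)².
z_{α} + z_β = 1.645 + 1.645 = 3.290.
n = 2 × (3.290 / 0.44)² = 2 × 7.477² = 2 × 55.91 = 111.8.
Round up to the next whole participant.

n = 112 per group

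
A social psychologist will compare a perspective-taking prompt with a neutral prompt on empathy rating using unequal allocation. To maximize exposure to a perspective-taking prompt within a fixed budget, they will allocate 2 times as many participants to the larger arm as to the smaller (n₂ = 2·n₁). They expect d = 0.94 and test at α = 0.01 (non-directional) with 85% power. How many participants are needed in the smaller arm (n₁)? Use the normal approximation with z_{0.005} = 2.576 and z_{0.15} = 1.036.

n₁ = 23

With allocation ratio k = n₂/n₁ = 2, Var(x̄₁−x̄₂) = σ²(1/n₁ + 1/(k·n₁)) = σ²·(k+1)/(k·n₁).
So n₁ = (1 + 1/k)·((z_{α/2} + z_β)/d)² = 1.500 × (3.612/0.94)².
n₁ = 1.500 × 14.77 = 22.1.
Round up: n₁ = 23, giving n₂ = 2 × 23 = 46.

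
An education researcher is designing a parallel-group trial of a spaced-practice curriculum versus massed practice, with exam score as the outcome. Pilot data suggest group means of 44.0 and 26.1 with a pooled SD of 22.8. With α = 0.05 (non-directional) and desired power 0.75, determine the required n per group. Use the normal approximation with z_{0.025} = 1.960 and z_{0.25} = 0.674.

n = 23 per group

Cohen's d = |M₁ − M₂| / SD_pooled = |44.0 − 26.1| / 22.8 = 17.9 / 22.8 = 0.785.
For two independent groups with equal n: n = 2·((z_{α/2} + z_β) / d)².
z_{α/2} + z_β = 1.960 + 0.674 = 2.634.
n = 2 × (2.634 / 0.785)² = 2 × 3.355² = 2 × 11.26 = 22.5.
Round up to the next whole participant.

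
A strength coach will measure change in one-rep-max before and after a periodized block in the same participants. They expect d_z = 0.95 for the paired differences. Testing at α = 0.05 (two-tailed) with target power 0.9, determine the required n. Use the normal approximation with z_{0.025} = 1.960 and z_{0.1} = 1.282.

n = 12 pairs

For a paired (one-sample on differences) test: n = ((z_{α/2} + z_β) / d)².
z_{α/2} + z_β = 1.960 + 1.282 = 3.242.
n = (3.242 / 0.95)² = 3.413² = 11.65.
Round up.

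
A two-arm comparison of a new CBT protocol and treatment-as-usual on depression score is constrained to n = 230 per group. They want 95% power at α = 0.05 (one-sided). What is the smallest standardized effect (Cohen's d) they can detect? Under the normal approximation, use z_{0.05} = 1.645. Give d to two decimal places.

d_min ≈ 0.31

For two independent groups of n = 230 each: d_min = (z_{α} + z_β)·√(2/n).
z-sum = 1.645 + 1.645 = 3.290.
d_min = 3.290 × √(2/230) = 3.290 × 0.0933 = 0.307.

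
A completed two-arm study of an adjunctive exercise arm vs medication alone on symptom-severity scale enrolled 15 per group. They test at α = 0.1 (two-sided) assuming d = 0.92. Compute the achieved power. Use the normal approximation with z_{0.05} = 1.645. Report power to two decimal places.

power ≈ 0.81

For two equal groups, power = Φ(d·√(n/2) − z_{α/2}).
d·√(n/2) = 0.92 × √(15/2) = 0.92 × 2.739 = 2.520.
z_β = 2.520 − 1.645 = 0.875.
Power = Φ(0.875) = 0.809.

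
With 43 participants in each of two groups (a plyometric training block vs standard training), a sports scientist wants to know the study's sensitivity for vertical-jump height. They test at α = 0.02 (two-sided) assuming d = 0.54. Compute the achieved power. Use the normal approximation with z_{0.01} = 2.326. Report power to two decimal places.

power ≈ 0.57

For two equal groups, power = Φ(d·√(n/2) − z_{α/2}).
d·√(n/2) = 0.54 × √(43/2) = 0.54 × 4.637 = 2.504.
z_β = 2.504 − 2.326 = 0.178.
Power = Φ(0.178) = 0.571.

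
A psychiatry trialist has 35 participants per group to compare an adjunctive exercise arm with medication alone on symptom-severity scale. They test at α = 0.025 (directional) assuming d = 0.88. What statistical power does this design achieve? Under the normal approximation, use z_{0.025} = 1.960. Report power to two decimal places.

For two equal groups, power = Φ(d·√(n/2) − z_{α}).
d·√(n/2) = 0.88 × √(35/2) = 0.88 × 4.183 = 3.681.
z_β = 3.681 − 1.960 = 1.721.
Power = Φ(1.721) = 0.957.

power ≈ 0.96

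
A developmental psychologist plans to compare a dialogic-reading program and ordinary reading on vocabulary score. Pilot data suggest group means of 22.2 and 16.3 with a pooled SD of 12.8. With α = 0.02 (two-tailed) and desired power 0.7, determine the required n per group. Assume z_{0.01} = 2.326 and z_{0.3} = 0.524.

Cohen's d = |M₁ − M₂| / SD_pooled = |22.2 − 16.3| / 12.8 = 5.9 / 12.8 = 0.461.
For two independent groups with equal n: n = 2·((z_{α/2} + z_β) / d)².
z_{α/2} + z_β = 2.326 + 0.524 = 2.850.
n = 2 × (2.850 / 0.461)² = 2 × 6.182² = 2 × 38.22 = 76.4.
Round up to the next whole participant.

n = 77 per group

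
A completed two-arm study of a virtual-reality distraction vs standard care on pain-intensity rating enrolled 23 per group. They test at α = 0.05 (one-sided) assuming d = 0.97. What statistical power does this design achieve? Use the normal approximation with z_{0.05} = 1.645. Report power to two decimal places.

power ≈ 0.95

For two equal groups, power = Φ(d·√(n/2) − z_{α}).
d·√(n/2) = 0.97 × √(23/2) = 0.97 × 3.391 = 3.289.
z_β = 3.289 − 1.645 = 1.644.
Power = Φ(1.644) = 0.950.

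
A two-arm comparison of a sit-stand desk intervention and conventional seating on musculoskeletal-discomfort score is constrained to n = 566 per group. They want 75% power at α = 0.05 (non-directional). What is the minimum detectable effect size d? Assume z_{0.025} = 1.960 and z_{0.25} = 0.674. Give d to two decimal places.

d_min ≈ 0.16

For two independent groups of n = 566 each: d_min = (z_{α/2} + z_β)·√(2/n).
z-sum = 1.960 + 0.674 = 2.634.
d_min = 2.634 × √(2/566) = 2.634 × 0.0594 = 0.157.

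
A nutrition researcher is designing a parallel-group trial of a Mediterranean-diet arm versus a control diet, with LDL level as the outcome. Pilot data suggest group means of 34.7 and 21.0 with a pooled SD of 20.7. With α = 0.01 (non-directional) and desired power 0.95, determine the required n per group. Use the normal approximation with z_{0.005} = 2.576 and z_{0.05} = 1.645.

Cohen's d = |M₁ − M₂| / SD_pooled = |34.7 − 21.0| / 20.7 = 13.7 / 20.7 = 0.662.
For two independent groups with equal n: n = 2·((z_{α/2} + z_β) / d)².
z_{α/2} + z_β = 2.576 + 1.645 = 4.221.
n = 2 × (4.221 / 0.662)² = 2 × 6.376² = 2 × 40.66 = 81.3.
Round up to the next whole participant.

n = 82 per group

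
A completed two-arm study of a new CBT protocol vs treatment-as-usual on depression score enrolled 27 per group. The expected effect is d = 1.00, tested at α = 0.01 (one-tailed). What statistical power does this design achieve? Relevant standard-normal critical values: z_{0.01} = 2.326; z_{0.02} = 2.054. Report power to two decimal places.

power ≈ 0.91

For two equal groups, power = Φ(d·√(n/2) − z_{α}).
d·√(n/2) = 1.00 × √(27/2) = 1.00 × 3.674 = 3.674.
z_β = 3.674 − 2.326 = 1.348.
Power = Φ(1.348) = 0.911.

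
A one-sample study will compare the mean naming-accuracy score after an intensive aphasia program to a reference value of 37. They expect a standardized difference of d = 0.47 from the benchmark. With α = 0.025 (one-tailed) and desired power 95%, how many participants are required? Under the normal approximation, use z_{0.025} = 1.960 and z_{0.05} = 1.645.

n = 59

For a one-sample test: n = ((z_{α} + z_β) / d)².
z_{α} + z_β = 1.960 + 1.645 = 3.605.
n = (3.605 / 0.47)² = 7.670² = 58.83.
Round up.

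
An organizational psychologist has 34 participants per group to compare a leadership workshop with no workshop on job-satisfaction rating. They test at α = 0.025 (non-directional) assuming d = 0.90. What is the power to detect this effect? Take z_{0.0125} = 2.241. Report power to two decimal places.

For two equal groups, power = Φ(d·√(n/2) − z_{α/2}).
d·√(n/2) = 0.90 × √(34/2) = 0.90 × 4.123 = 3.711.
z_β = 3.711 − 2.241 = 1.470.
Power = Φ(1.470) = 0.929.

power ≈ 0.93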